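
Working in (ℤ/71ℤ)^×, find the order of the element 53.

The order of 53 must divide φ(71) = 71 − 1 = 70 = 2 · 5 · 7.
Divisors of 70: 1, 2, 5, 7, 10, 14, 35, 70.
Check 53^d mod 71 for each divisor in increasing order:
53^1 ≡ 53 (mod 71)
53^2 ≡ 40 (mod 71)
53^5 ≡ 26 (mod 71)
53^7 ≡ 46 (mod 71)
53^10 ≡ 37 (mod 71)
53^14 ≡ 57 (mod 71)
53^35 ≡ 70 (mod 71)
53^70 ≡ 1 (mod 71) ✓
The smallest such exponent is 70, so the order of 53 is 70.

70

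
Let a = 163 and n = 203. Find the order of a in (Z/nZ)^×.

84

The order of 163 must divide φ(203) = φ(7·29) = (7−1)·(29−1) = 6·28 = 168 = 2^3 · 3 · 7.
Divisors of 168: 1, 2, 3, 4, 6, 7, 8, 12, 14, 21, 24, 28, 42, 56, 84, 168.
Compute 163^d (mod 203) for the divisors d until we hit 1:
163^1 ≡ 163
163^2 ≡ 179
163^3 ≡ 148
163^4 ≡ 170
163^6 ≡ 183
163^7 ≡ 191
163^8 ≡ 74
163^12 ≡ 197
163^14 ≡ 144
163^21 ≡ 99
163^24 ≡ 36
163^28 ≡ 30
163^42 ≡ 57
163^56 ≡ 88
163^84 ≡ 1
The smallest such exponent is 84, so the order of 163 is 84.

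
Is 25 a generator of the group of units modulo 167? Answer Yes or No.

φ(167) = 167 − 1 = 166 = 2 · 83.
Test 25^(166/q) mod 167 for each prime factor q of 166:
25^83 ≡ 1 (mod 167)  [q = 2: ≡ 1 ✗]
25^2 ≡ 124 (mod 167)  [q = 83: ≢ 1 ✓]
Since 25^83 ≡ 1, the order of 25 divides 83 < 166, so 25 is not a primitive root.

No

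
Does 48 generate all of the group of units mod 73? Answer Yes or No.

No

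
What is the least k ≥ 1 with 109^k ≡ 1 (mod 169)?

52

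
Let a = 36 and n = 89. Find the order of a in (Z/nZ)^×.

44

ord(36) | φ(89) = 89 − 1 = 88 = 2^3 · 11.
Divisors of 88: 1, 2, 4, 8, 11, 22, 44, 88.
Test each divisor d:
36^1 ≡ 36 (mod 89)
36^2 ≡ 50 (mod 89)
36^4 ≡ 8 (mod 89)
36^8 ≡ 64 (mod 89)
36^11 ≡ 34 (mod 89)
36^22 ≡ 88 (mod 89)
36^44 ≡ 1 (mod 89) ✓
Hence ord(36) = 44.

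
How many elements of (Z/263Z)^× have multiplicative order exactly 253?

φ(263) = 263 − 1 = 262 = 2 · 131.
Since (Z/263Z)^× is cyclic of order 262, the number of elements of order d is φ(d) when d | 262 and 0 otherwise.
253 does not divide 262, so no element of (Z/263Z)^× has order 253.

0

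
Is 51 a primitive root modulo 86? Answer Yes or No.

No

φ(86) = φ(2)·φ(43) = 1·42 = 42 = 2 · 3 · 7.
51 is a primitive root mod 86 iff 51^(φ(86)/q) ≢ 1 for every prime q | φ(86), i.e. q ∈ {2, 3, 7}.
51^21 ≡ 85 (mod 86)  [q = 2: ≢ 1 ✓]
51^14 ≡ 1 (mod 86)  [q = 3: ≡ 1 ✗]
51^6 ≡ 59 (mod 86)  [q = 7: ≢ 1 ✓]
Since 51^14 ≡ 1, the order of 51 divides 14 < 42, so 51 is not a primitive root.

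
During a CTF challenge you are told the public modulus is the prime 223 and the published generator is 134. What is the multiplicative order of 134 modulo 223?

222

Since 134 ∈ (Z/223Z)^×, its order divides φ(223) = 223 − 1 = 222 = 2 · 3 · 37.
Divisors of 222: 1, 2, 3, 6, 37, 74, 111, 222.
Compute 134^d (mod 223) for the divisors d until we hit 1:
134^1 ≡ 134 (mod 223)
134^2 ≡ 116 (mod 223)
134^3 ≡ 157 (mod 223)
134^6 ≡ 119 (mod 223)
134^37 ≡ 184 (mod 223)
134^74 ≡ 183 (mod 223)
134^111 ≡ 222 (mod 223)
134^222 ≡ 1 (mod 223) ✓
Therefore the multiplicative order of 134 modulo 223 is 222.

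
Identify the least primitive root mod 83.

φ(83) = 83 − 1 = 82 = 2 · 41.
g is a primitive root iff g^(82/q) ≢ 1 (mod 83) for each prime q ∈ {2, 41}.
g = 2: 2^41 ≡ 82; 2^2 ≡ 4 — none is 1, so 2 is a primitive root.
So 2 is the smallest generator of (Z/83Z)^×.

2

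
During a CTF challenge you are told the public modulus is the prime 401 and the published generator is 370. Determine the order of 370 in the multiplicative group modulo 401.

The order of 370 must divide φ(401) = 401 − 1 = 400 = 2^4 · 5^2.
Divisors of 400: 1, 2, 4, 5, 8, 10, 16, 20, 25, 40, 50, 80, 100, 200, 400.
Check 370^d mod 401 for each divisor in increasing order:
370^1 ≡ 370 (mod 401)
370^2 ≡ 159 (mod 401)
370^4 ≡ 18 (mod 401)
370^5 ≡ 244 (mod 401)
370^8 ≡ 324 (mod 401)
370^10 ≡ 188 (mod 401)
370^16 ≡ 315 (mod 401)
370^20 ≡ 56 (mod 401)
370^25 ≡ 30 (mod 401)
370^40 ≡ 329 (mod 401)
370^50 ≡ 98 (mod 401)
370^80 ≡ 372 (mod 401)
370^100 ≡ 381 (mod 401)
370^200 ≡ 400 (mod 401)
370^400 ≡ 1 (mod 401) ✓
Therefore the multiplicative order of 370 modulo 401 is 400.

400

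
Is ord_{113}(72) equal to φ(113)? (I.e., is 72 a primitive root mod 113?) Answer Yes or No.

No

φ(113) = 113 − 1 = 112 = 2^4 · 7.
72 is a primitive root mod 113 iff 72^(φ(113)/q) ≢ 1 for every prime q | φ(113), i.e. q ∈ {2, 7}.
72^56 ≡ 1 (mod 113)  [q = 2: ≡ 1 ✗]
72^16 ≡ 16 (mod 113)  [q = 7: ≢ 1 ✓]
The check at q = 2 fails, so 72 generates a proper subgroup.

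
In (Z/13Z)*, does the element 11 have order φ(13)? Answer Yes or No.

Yes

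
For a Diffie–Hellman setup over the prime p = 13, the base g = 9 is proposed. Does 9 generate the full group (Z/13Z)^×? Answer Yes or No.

φ(13) = 13 − 1 = 12 = 2^2 · 3.
9 is a primitive root mod 13 iff 9^(φ(13)/q) ≢ 1 for every prime q | φ(13), i.e. q ∈ {2, 3}.
9^6 ≡ 1 (mod 13)  [q = 2: ≡ 1 ✗]
9^4 ≡ 9 (mod 13)  [q = 3: ≢ 1 ✓]
Since 9^6 ≡ 1, the order of 9 divides 6 < 12, so 9 is not a primitive root.

No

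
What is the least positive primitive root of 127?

3

φ(127) = 127 − 1 = 126 = 2 · 3^2 · 7.
g is a primitive root iff g^(126/q) ≢ 1 (mod 127) for each prime q ∈ {2, 3, 7}.
g = 2: 2^63 ≡ 1 — hits 1, so not a primitive root.
g = 3: 3^63 ≡ 126; 3^42 ≡ 107; 3^18 ≡ 4 — none is 1, so 3 is a primitive root.
Hence the least primitive root of 127 is 3.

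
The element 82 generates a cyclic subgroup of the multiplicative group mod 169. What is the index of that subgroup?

2

Since 82 ∈ (Z/169Z)^×, its order divides φ(169) = φ(13^2) = 13·(13−1) = 156 = 2^2 · 3 · 13.
Divisors of 156: 1, 2, 3, 4, 6, 12, 13, 26, 39, 52, 78, 156.
Evaluate successive powers at the divisors of 156:
82^1 ≡ 82 (mod 169)
82^2 ≡ 133 (mod 169)
82^3 ≡ 90 (mod 169)
82^4 ≡ 113 (mod 169)
82^6 ≡ 157 (mod 169)
82^12 ≡ 144 (mod 169)
82^13 ≡ 147 (mod 169)
82^26 ≡ 146 (mod 169)
82^39 ≡ 168 (mod 169)
82^52 ≡ 22 (mod 169)
82^78 ≡ 1 (mod 169) ✓
The order of 82 is 78, so the subgroup it generates has 78 elements.
The index is φ(169) / ord(82) = 156 / 78 = 2.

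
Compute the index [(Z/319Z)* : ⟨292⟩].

By Lagrange's theorem, ord_319(292) divides φ(319) = φ(11·29) = (11−1)·(29−1) = 10·28 = 280 = 2^3 · 5 · 7.
Divisors of 280: 1, 2, 4, 5, 7, 8, 10, 14, 20, 28, 35, 40, 56, 70, 140, 280.
Check 292^d mod 319 for each divisor in increasing order:
292^1 ≡ 292 (mod 319)
292^2 ≡ 91 (mod 319)
292^4 ≡ 306 (mod 319)
292^5 ≡ 32 (mod 319)
292^7 ≡ 41 (mod 319)
292^8 ≡ 169 (mod 319)
292^10 ≡ 67 (mod 319)
292^14 ≡ 86 (mod 319)
292^20 ≡ 23 (mod 319)
292^28 ≡ 59 (mod 319)
292^35 ≡ 186 (mod 319)
292^40 ≡ 210 (mod 319)
292^56 ≡ 291 (mod 319)
292^70 ≡ 144 (mod 319)
292^140 ≡ 1 (mod 319) ✓
The order of 292 is 140, so the subgroup it generates has 140 elements.
Index = |(Z/319Z)^×| / |⟨292⟩| = 280 / 140 = 2.

2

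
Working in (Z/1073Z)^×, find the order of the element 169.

126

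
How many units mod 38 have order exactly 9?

6

φ(38) = φ(2)·φ(19) = 1·18 = 18 = 2 · 3^2.
In a cyclic group of order 18, there are φ(d) elements of order d for each divisor d of 18, and zero for non-divisors.
9 = 3^2 divides 18, and φ(9) = 6.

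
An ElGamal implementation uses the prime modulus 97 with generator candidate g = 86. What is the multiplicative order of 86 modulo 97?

48

Since 86 ∈ (Z/97Z)^×, its order divides φ(97) = 97 − 1 = 96 = 2^5 · 3.
Divisors of 96: 1, 2, 3, 4, 6, 8, 12, 16, 24, 32, 48, 96.
Compute 86^d (mod 97) for the divisors d until we hit 1:
86^1 ≡ 86
86^2 ≡ 24
86^3 ≡ 27
86^4 ≡ 91
86^6 ≡ 50
86^8 ≡ 36
86^12 ≡ 75
86^16 ≡ 35
86^24 ≡ 96
86^32 ≡ 61
86^48 ≡ 1
Hence ord(86) = 48.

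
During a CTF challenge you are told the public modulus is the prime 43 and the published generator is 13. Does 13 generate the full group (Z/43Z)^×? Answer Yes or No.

φ(43) = 43 − 1 = 42 = 2 · 3 · 7.
It suffices to check that the order of 13 is not a proper divisor of 42: compute 13^(42/q) for q ∈ {2, 3, 7}.
13^21 ≡ 1 (mod 43)  [q = 2: ≡ 1 ✗]
13^14 ≡ 6 (mod 43)  [q = 3: ≢ 1 ✓]
13^6 ≡ 16 (mod 43)  [q = 7: ≢ 1 ✓]
13^21 ≡ 1 shows ord(13) | 21, strictly less than φ(43); not a primitive root.

No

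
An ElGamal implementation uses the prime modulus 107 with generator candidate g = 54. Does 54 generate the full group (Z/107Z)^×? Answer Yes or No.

Yes

φ(107) = 107 − 1 = 106 = 2 · 53.
It suffices to check that the order of 54 is not a proper divisor of 106: compute 54^(106/q) for q ∈ {2, 53}.
54^53 ≡ 106 (mod 107)  [q = 2: ≢ 1 ✓]
54^2 ≡ 27 (mod 107)  [q = 53: ≢ 1 ✓]
All checks pass, so 54 has order 106 and is a primitive root modulo 107.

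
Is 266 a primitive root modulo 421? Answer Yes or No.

No

φ(421) = 421 − 1 = 420 = 2^2 · 3 · 5 · 7.
Test 266^(420/q) mod 421 for each prime factor q of 420:
266^210 ≡ 1 (mod 421)  [q = 2: ≡ 1 ✗]
266^140 ≡ 400 (mod 421)  [q = 3: ≢ 1 ✓]
266^84 ≡ 252 (mod 421)  [q = 5: ≢ 1 ✓]
266^60 ≡ 75 (mod 421)  [q = 7: ≢ 1 ✓]
The check at q = 2 fails, so 266 generates a proper subgroup.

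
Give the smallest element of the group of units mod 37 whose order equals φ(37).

φ(37) = 37 − 1 = 36 = 2^2 · 3^2.
g is a primitive root iff g^(36/q) ≢ 1 (mod 37) for each prime q ∈ {2, 3}.
g = 2: 2^18 ≡ 36; 2^12 ≡ 26 — none is 1, so 2 is a primitive root.
Hence the least primitive root of 37 is 2.

2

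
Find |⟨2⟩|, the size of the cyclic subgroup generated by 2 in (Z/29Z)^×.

The order of 2 must divide φ(29) = 29 − 1 = 28 = 2^2 · 7.
Divisors of 28: 1, 2, 4, 7, 14, 28.
Test each divisor d:
2^1 ≡ 2
2^2 ≡ 4
2^4 ≡ 16
2^7 ≡ 12
2^14 ≡ 28
2^28 ≡ 1
Therefore the multiplicative order of 2 modulo 29 is 28.

28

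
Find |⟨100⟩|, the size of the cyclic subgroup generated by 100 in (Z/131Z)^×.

By Lagrange's theorem, ord_131(100) divides φ(131) = 131 − 1 = 130 = 2 · 5 · 13.
Divisors of 130: 1, 2, 5, 10, 13, 26, 65, 130.
Compute 100^d (mod 131) for the divisors d until we hit 1:
100^1 ≡ 100 (mod 131)
100^2 ≡ 44 (mod 131)
100^5 ≡ 113 (mod 131)
100^10 ≡ 62 (mod 131)
100^13 ≡ 58 (mod 131)
100^26 ≡ 89 (mod 131)
100^65 ≡ 1 (mod 131) ✓
Therefore the multiplicative order of 100 modulo 131 is 65.

65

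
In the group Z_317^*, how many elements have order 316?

156

φ(317) = 317 − 1 = 316 = 2^2 · 79.
In a cyclic group of order 316, there are φ(d) elements of order d for each divisor d of 316, and zero for non-divisors.
316 = 2^2 · 79 divides 316, and φ(316) = 156.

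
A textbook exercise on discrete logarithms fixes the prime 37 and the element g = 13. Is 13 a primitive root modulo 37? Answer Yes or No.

Yes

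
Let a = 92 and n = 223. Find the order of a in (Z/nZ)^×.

222

The order of 92 must divide φ(223) = 223 − 1 = 222 = 2 · 3 · 37.
Divisors of 222: 1, 2, 3, 6, 37, 74, 111, 222.
Compute 92^d (mod 223) for the divisors d until we hit 1:
92^1 ≡ 92 (mod 223)
92^2 ≡ 213 (mod 223)
92^3 ≡ 195 (mod 223)
92^6 ≡ 115 (mod 223)
92^37 ≡ 184 (mod 223)
92^74 ≡ 183 (mod 223)
92^111 ≡ 222 (mod 223)
92^222 ≡ 1 (mod 223) ✓
The smallest such exponent is 222, so the order of 92 is 222.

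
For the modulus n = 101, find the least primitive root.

2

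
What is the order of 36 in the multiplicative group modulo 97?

6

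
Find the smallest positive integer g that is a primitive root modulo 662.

3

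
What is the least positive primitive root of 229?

6

φ(229) = 229 − 1 = 228 = 2^2 · 3 · 19.
g is a primitive root iff g^(228/q) ≢ 1 (mod 229) for each prime q ∈ {2, 3, 19}.
g = 2: 2^114 ≡ 228; 2^76 ≡ 1 — hits 1, so not a primitive root.
g = 3: 3^114 ≡ 1 — hits 1, so not a primitive root.
g = 4: 4^114 ≡ 1 — hits 1, so not a primitive root.
g = 5: 5^114 ≡ 1 — hits 1, so not a primitive root.
g = 6: 6^114 ≡ 228; 6^76 ≡ 134; 6^12 ≡ 165 — none is 1, so 6 is a primitive root.
Hence the least primitive root of 229 is 6.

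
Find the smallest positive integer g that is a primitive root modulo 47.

5

φ(47) = 47 − 1 = 46 = 2 · 23.
g is a primitive root iff g^(46/q) ≢ 1 (mod 47) for each prime q ∈ {2, 23}.
g = 2: 2^23 ≡ 1 — hits 1, so not a primitive root.
g = 3: 3^23 ≡ 1 — hits 1, so not a primitive root.
g = 4: 4^23 ≡ 1 — hits 1, so not a primitive root.
g = 5: 5^23 ≡ 46; 5^2 ≡ 25 — none is 1, so 5 is a primitive root.
So 5 is the smallest generator of (Z/47Z)^×.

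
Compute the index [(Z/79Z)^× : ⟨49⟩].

The order of 49 must divide φ(79) = 79 − 1 = 78 = 2 · 3 · 13.
Divisors of 78: 1, 2, 3, 6, 13, 26, 39, 78.
Evaluate successive powers at the divisors of 78:
49^1 ≡ 49 (mod 79)
49^2 ≡ 31 (mod 79)
49^3 ≡ 18 (mod 79)
49^6 ≡ 8 (mod 79)
49^13 ≡ 55 (mod 79)
49^26 ≡ 23 (mod 79)
49^39 ≡ 1 (mod 79) ✓
So ord_79(49) = 39, hence |⟨49⟩| = 39.
The index is φ(79) / ord(49) = 78 / 39 = 2.

2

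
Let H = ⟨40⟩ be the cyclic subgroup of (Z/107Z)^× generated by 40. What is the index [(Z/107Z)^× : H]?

ord(40) | φ(107) = 107 − 1 = 106 = 2 · 53.
Divisors of 106: 1, 2, 53, 106.
Test each divisor d:
40^1 ≡ 40 (mod 107)
40^2 ≡ 102 (mod 107)
40^53 ≡ 1 (mod 107) ✓
So ord_107(40) = 53, hence |⟨40⟩| = 53.
[(Z/107Z)^× : ⟨40⟩] = 106/53 = 2.

2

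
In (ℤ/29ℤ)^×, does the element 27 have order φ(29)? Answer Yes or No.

Yes

φ(29) = 29 − 1 = 28 = 2^2 · 7.
27 is a primitive root mod 29 iff 27^(φ(29)/q) ≢ 1 for every prime q | φ(29), i.e. q ∈ {2, 7}.
27^14 ≡ 28 (mod 29)  [q = 2: ≢ 1 ✓]
27^4 ≡ 16 (mod 29)  [q = 7: ≢ 1 ✓]
Every test exponent gives a nontrivial residue, hence 27 generates the full group.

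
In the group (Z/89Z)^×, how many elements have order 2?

φ(89) = 89 − 1 = 88 = 2^3 · 11.
In a cyclic group of order 88, there are φ(d) elements of order d for each divisor d of 88, and zero for non-divisors.
2 | 88, and φ(2) = 2 − 1 = 1.

1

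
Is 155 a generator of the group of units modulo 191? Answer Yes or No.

φ(191) = 191 − 1 = 190 = 2 · 5 · 19.
155 is a primitive root mod 191 iff 155^(φ(191)/q) ≢ 1 for every prime q | φ(191), i.e. q ∈ {2, 5, 19}.
155^95 ≡ 190 (mod 191)  [q = 2: ≢ 1 ✓]
155^38 ≡ 1 (mod 191)  [q = 5: ≡ 1 ✗]
155^10 ≡ 6 (mod 191)  [q = 19: ≢ 1 ✓]
155^38 ≡ 1 shows ord(155) | 38, strictly less than φ(191); not a primitive root.

No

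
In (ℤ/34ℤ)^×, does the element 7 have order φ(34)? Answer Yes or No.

φ(34) = φ(2)·φ(17) = 1·16 = 16 = 2^4.
An element g generates (Z/34Z)^× iff g^(16/q) ≢ 1 (mod 34) for each prime q ∈ {2}.
7^8 ≡ 33 (mod 34)  [q = 2: ≢ 1 ✓]
All checks pass, so 7 has order 16 and is a primitive root modulo 34.

Yes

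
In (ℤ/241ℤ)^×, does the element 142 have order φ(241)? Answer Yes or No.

Yes

φ(241) = 241 − 1 = 240 = 2^4 · 3 · 5.
An element g generates (Z/241Z)^× iff g^(240/q) ≢ 1 (mod 241) for each prime q ∈ {2, 3, 5}.
142^120 ≡ 240 (mod 241)  [q = 2: ≢ 1 ✓]
142^80 ≡ 225 (mod 241)  [q = 3: ≢ 1 ✓]
142^48 ≡ 98 (mod 241)  [q = 5: ≢ 1 ✓]
None equal 1, so ord_241(142) = 240: 142 is a primitive root.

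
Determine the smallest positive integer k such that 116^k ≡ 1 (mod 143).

10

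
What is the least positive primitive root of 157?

φ(157) = 157 − 1 = 156 = 2^2 · 3 · 13.
Test candidates g = 2, 3, … against the prime factors q ∈ {2, 3, 13} of φ(157): g is a generator iff g^(156/q) ≢ 1 for every such q.
g = 2: 2^78 ≡ 156; 2^52 ≡ 1 — hits 1, so not a primitive root.
g = 3: 3^78 ≡ 1 — hits 1, so not a primitive root.
g = 4: 4^78 ≡ 1 — hits 1, so not a primitive root.
g = 5: 5^78 ≡ 156; 5^52 ≡ 12; 5^12 ≡ 130 — none is 1, so 5 is a primitive root.
The smallest primitive root modulo 157 is 5.

5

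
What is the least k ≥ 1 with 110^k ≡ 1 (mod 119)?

24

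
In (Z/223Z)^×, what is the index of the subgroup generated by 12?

1

The order of 12 must divide φ(223) = 223 − 1 = 222 = 2 · 3 · 37.
Divisors of 222: 1, 2, 3, 6, 37, 74, 111, 222.
Compute 12^d (mod 223) for the divisors d until we hit 1:
12^1 ≡ 12
12^2 ≡ 144
12^3 ≡ 167
12^6 ≡ 14
12^37 ≡ 184
12^74 ≡ 183
12^111 ≡ 222
12^222 ≡ 1
The order of 12 is 222, so the subgroup it generates has 222 elements.
[(Z/223Z)^× : ⟨12⟩] = 222/222 = 1.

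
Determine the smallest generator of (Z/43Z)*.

3

φ(43) = 43 − 1 = 42 = 2 · 3 · 7.
Test candidates g = 2, 3, … against the prime factors q ∈ {2, 3, 7} of φ(43): g is a generator iff g^(42/q) ≢ 1 for every such q.
g = 2: 2^21 ≡ 42; 2^14 ≡ 1 — hits 1, so not a primitive root.
g = 3: 3^21 ≡ 42; 3^14 ≡ 36; 3^6 ≡ 41 — none is 1, so 3 is a primitive root.
So 3 is the smallest generator of (Z/43Z)^×.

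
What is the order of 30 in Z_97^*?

The order of 30 must divide φ(97) = 97 − 1 = 96 = 2^5 · 3.
Divisors of 96: 1, 2, 3, 4, 6, 8, 12, 16, 24, 32, 48, 96.
Compute 30^d (mod 97) for the divisors d until we hit 1:
30^1 ≡ 30 (mod 97)
30^2 ≡ 27 (mod 97)
30^3 ≡ 34 (mod 97)
30^4 ≡ 50 (mod 97)
30^6 ≡ 89 (mod 97)
30^8 ≡ 75 (mod 97)
30^12 ≡ 64 (mod 97)
30^16 ≡ 96 (mod 97)
30^24 ≡ 22 (mod 97)
30^32 ≡ 1 (mod 97) ✓
Hence ord(30) = 32.

32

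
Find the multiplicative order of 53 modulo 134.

22

ord(53) | φ(134) = φ(2)·φ(67) = 1·66 = 66 = 2 · 3 · 11.
Divisors of 66: 1, 2, 3, 6, 11, 22, 33, 66.
Check 53^d mod 134 for each divisor in increasing order:
53^1 ≡ 53 (mod 134)
53^2 ≡ 129 (mod 134)
53^3 ≡ 3 (mod 134)
53^6 ≡ 9 (mod 134)
53^11 ≡ 133 (mod 134)
53^22 ≡ 1 (mod 134) ✓
The smallest such exponent is 22, so the order of 53 is 22.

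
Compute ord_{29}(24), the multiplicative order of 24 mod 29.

7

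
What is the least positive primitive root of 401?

φ(401) = 401 − 1 = 400 = 2^4 · 5^2.
g is a primitive root iff g^(400/q) ≢ 1 (mod 401) for each prime q ∈ {2, 5}.
g = 2: 2^200 ≡ 1 — hits 1, so not a primitive root.
g = 3: 3^200 ≡ 400; 3^80 ≡ 72 — none is 1, so 3 is a primitive root.
The smallest primitive root modulo 401 is 3.

3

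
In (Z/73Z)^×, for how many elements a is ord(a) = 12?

4

φ(73) = 73 − 1 = 72 = 2^3 · 3^2.
(Z/73Z)^× is cyclic (|G| = 72); a cyclic group of order m has exactly φ(d) elements of each order d | m, and none otherwise.
12 = 2^2 · 3 divides 72, and φ(12) = 4.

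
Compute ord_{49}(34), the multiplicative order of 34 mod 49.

The order of 34 must divide φ(49) = φ(7^2) = 7·(7−1) = 42 = 2 · 3 · 7.
Divisors of 42: 1, 2, 3, 6, 7, 14, 21, 42.
Compute 34^d (mod 49) for the divisors d until we hit 1:
34^1 ≡ 34 (mod 49)
34^2 ≡ 29 (mod 49)
34^3 ≡ 6 (mod 49)
34^6 ≡ 36 (mod 49)
34^7 ≡ 48 (mod 49)
34^14 ≡ 1 (mod 49) ✓
Therefore the multiplicative order of 34 modulo 49 is 14.

14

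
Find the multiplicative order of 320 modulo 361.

171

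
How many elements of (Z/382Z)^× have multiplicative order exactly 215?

0

φ(382) = φ(2)·φ(191) = 1·190 = 190 = 2 · 5 · 19.
Since (Z/382Z)^× is cyclic of order 190, the number of elements of order d is φ(d) when d | 190 and 0 otherwise.
Here 190 is not a multiple of 215, so there are no elements of order 215.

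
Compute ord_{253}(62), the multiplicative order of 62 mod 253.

110

Since 62 ∈ (Z/253Z)^×, its order divides φ(253) = φ(11·23) = (11−1)·(23−1) = 10·22 = 220 = 2^2 · 5 · 11.
Divisors of 220: 1, 2, 4, 5, 10, 11, 20, 22, 44, 55, 110, 220.
Evaluate successive powers at the divisors of 220:
62^1 ≡ 62
62^2 ≡ 49
62^4 ≡ 124
62^5 ≡ 98
62^10 ≡ 243
62^11 ≡ 139
62^20 ≡ 100
62^22 ≡ 93
62^44 ≡ 47
62^55 ≡ 208
62^110 ≡ 1
Hence ord(62) = 110.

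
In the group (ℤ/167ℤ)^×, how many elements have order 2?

φ(167) = 167 − 1 = 166 = 2 · 83.
(Z/167Z)^× is cyclic (|G| = 166); a cyclic group of order m has exactly φ(d) elements of each order d | m, and none otherwise.
2 | 166, and φ(2) = 2 − 1 = 1.

1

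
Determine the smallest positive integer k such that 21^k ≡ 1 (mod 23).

ord(21) | φ(23) = 23 − 1 = 22 = 2 · 11.
Divisors of 22: 1, 2, 11, 22.
Check 21^d mod 23 for each divisor in increasing order:
21^1 ≡ 21 (mod 23)
21^2 ≡ 4 (mod 23)
21^11 ≡ 22 (mod 23)
21^22 ≡ 1 (mod 23) ✓
The smallest such exponent is 22, so the order of 21 is 22.

22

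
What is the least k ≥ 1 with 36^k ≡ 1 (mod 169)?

78

ord(36) | φ(169) = φ(13^2) = 13·(13−1) = 156 = 2^2 · 3 · 13.
Divisors of 156: 1, 2, 3, 4, 6, 12, 13, 26, 39, 52, 78, 156.
Evaluate successive powers at the divisors of 156:
36^1 ≡ 36 (mod 169)
36^2 ≡ 113 (mod 169)
36^3 ≡ 12 (mod 169)
36^4 ≡ 94 (mod 169)
36^6 ≡ 144 (mod 169)
36^12 ≡ 118 (mod 169)
36^13 ≡ 23 (mod 169)
36^26 ≡ 22 (mod 169)
36^39 ≡ 168 (mod 169)
36^52 ≡ 146 (mod 169)
36^78 ≡ 1 (mod 169) ✓
Hence ord(36) = 78.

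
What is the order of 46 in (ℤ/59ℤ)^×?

29

By Lagrange's theorem, ord_59(46) divides φ(59) = 59 − 1 = 58 = 2 · 29.
Divisors of 58: 1, 2, 29, 58.
Test each divisor d:
46^1 ≡ 46
46^2 ≡ 51
46^29 ≡ 1
Therefore the multiplicative order of 46 modulo 59 is 29.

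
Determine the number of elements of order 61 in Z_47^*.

φ(47) = 47 − 1 = 46 = 2 · 23.
(Z/47Z)^× is cyclic (|G| = 46); a cyclic group of order m has exactly φ(d) elements of each order d | m, and none otherwise.
Here 46 is not a multiple of 61, so there are no elements of order 61.

0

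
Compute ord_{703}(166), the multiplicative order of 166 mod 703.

36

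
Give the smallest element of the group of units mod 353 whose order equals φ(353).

φ(353) = 353 − 1 = 352 = 2^5 · 11.
Test candidates g = 2, 3, … against the prime factors q ∈ {2, 11} of φ(353): g is a generator iff g^(352/q) ≢ 1 for every such q.
g = 2: 2^176 ≡ 1 — hits 1, so not a primitive root.
g = 3: 3^176 ≡ 352; 3^32 ≡ 140 — none is 1, so 3 is a primitive root.
The smallest primitive root modulo 353 is 3.

3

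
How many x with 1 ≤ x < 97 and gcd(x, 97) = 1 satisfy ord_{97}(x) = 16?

8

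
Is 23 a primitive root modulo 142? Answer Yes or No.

φ(142) = φ(2)·φ(71) = 1·70 = 70 = 2 · 5 · 7.
23 is a primitive root mod 142 iff 23^(φ(142)/q) ≢ 1 for every prime q | φ(142), i.e. q ∈ {2, 5, 7}.
23^35 ≡ 141 (mod 142)  [q = 2: ≢ 1 ✓]
23^14 ≡ 1 (mod 142)  [q = 5: ≡ 1 ✗]
23^10 ≡ 45 (mod 142)  [q = 7: ≢ 1 ✓]
The check at q = 5 fails, so 23 generates a proper subgroup.

No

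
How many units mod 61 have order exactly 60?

φ(61) = 61 − 1 = 60 = 2^2 · 3 · 5.
(Z/61Z)^× is cyclic (|G| = 60); a cyclic group of order m has exactly φ(d) elements of each order d | m, and none otherwise.
60 = 2^2 · 3 · 5 divides 60, and φ(60) = 16.

16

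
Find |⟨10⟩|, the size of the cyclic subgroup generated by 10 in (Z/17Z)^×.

16

The order of 10 must divide φ(17) = 17 − 1 = 16 = 2^4.
Divisors of 16: 1, 2, 4, 8, 16.
Evaluate successive powers at the divisors of 16:
10^1 ≡ 10 (mod 17)
10^2 ≡ 15 (mod 17)
10^4 ≡ 4 (mod 17)
10^8 ≡ 16 (mod 17)
10^16 ≡ 1 (mod 17) ✓
Hence ord(10) = 16.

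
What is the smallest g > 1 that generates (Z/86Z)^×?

3

φ(86) = φ(2)·φ(43) = 1·42 = 42 = 2 · 3 · 7.
g is a primitive root iff g^(42/q) ≢ 1 (mod 86) for each prime q ∈ {2, 3, 7}.
g = 2: gcd(2, 86) = 2 > 1, not a unit — skip.
g = 3: 3^21 ≡ 85; 3^14 ≡ 79; 3^6 ≡ 41 — none is 1, so 3 is a primitive root.
The smallest primitive root modulo 86 is 3.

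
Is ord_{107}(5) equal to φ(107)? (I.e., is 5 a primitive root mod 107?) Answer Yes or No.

Yes

φ(107) = 107 − 1 = 106 = 2 · 53.
An element g generates (Z/107Z)^× iff g^(106/q) ≢ 1 (mod 107) for each prime q ∈ {2, 53}.
5^53 ≡ 106 (mod 107)  [q = 2: ≢ 1 ✓]
5^2 ≡ 25 (mod 107)  [q = 53: ≢ 1 ✓]
None equal 1, so ord_107(5) = 106: 5 is a primitive root.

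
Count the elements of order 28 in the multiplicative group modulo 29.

12

φ(29) = 29 − 1 = 28 = 2^2 · 7.
(Z/29Z)^× is cyclic (|G| = 28); a cyclic group of order m has exactly φ(d) elements of each order d | m, and none otherwise.
28 = 2^2 · 7 divides 28, and φ(28) = 12.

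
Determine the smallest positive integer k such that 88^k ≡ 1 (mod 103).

102

ord(88) | φ(103) = 103 − 1 = 102 = 2 · 3 · 17.
Divisors of 102: 1, 2, 3, 6, 17, 34, 51, 102.
Test each divisor d:
88^1 ≡ 88 (mod 103)
88^2 ≡ 19 (mod 103)
88^3 ≡ 24 (mod 103)
88^6 ≡ 61 (mod 103)
88^17 ≡ 57 (mod 103)
88^34 ≡ 56 (mod 103)
88^51 ≡ 102 (mod 103)
88^102 ≡ 1 (mod 103) ✓
Therefore the multiplicative order of 88 modulo 103 is 102.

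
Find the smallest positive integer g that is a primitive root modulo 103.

5

φ(103) = 103 − 1 = 102 = 2 · 3 · 17.
Test candidates g = 2, 3, … against the prime factors q ∈ {2, 3, 17} of φ(103): g is a generator iff g^(102/q) ≢ 1 for every such q.
g = 2: 2^51 ≡ 1 — hits 1, so not a primitive root.
g = 3: 3^51 ≡ 102; 3^34 ≡ 1 — hits 1, so not a primitive root.
g = 4: 4^51 ≡ 1 — hits 1, so not a primitive root.
g = 5: 5^51 ≡ 102; 5^34 ≡ 56; 5^6 ≡ 72 — none is 1, so 5 is a primitive root.
Hence the least primitive root of 103 is 5.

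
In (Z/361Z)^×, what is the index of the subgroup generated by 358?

2

By Lagrange's theorem, ord_361(358) divides φ(361) = φ(19^2) = 19·(19−1) = 342 = 2 · 3^2 · 19.
Divisors of 342: 1, 2, 3, 6, 9, 18, 19, 38, 57, 114, 171, 342.
Check 358^d mod 361 for each divisor in increasing order:
358^1 ≡ 358 (mod 361)
358^2 ≡ 9 (mod 361)
358^3 ≡ 334 (mod 361)
358^6 ≡ 7 (mod 361)
358^9 ≡ 172 (mod 361)
358^18 ≡ 343 (mod 361)
358^19 ≡ 54 (mod 361)
358^38 ≡ 28 (mod 361)
358^57 ≡ 68 (mod 361)
358^114 ≡ 292 (mod 361)
358^171 ≡ 1 (mod 361) ✓
The order of 358 is 171, so the subgroup it generates has 171 elements.
Index = |(Z/361Z)^×| / |⟨358⟩| = 342 / 171 = 2.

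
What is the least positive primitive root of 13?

2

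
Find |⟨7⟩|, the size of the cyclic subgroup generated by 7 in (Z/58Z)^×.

7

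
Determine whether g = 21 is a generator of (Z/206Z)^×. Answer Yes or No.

φ(206) = φ(2)·φ(103) = 1·102 = 102 = 2 · 3 · 17.
Test 21^(102/q) mod 206 for each prime factor q of 102:
21^51 ≡ 205 (mod 206)  [q = 2: ≢ 1 ✓]
21^34 ≡ 159 (mod 206)  [q = 3: ≢ 1 ✓]
21^6 ≡ 81 (mod 206)  [q = 17: ≢ 1 ✓]
All checks pass, so 21 has order 102 and is a primitive root modulo 206.

Yes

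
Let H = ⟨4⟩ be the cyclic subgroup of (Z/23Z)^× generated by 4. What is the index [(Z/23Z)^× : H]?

2

The order of 4 must divide φ(23) = 23 − 1 = 22 = 2 · 11.
Divisors of 22: 1, 2, 11, 22.
Test each divisor d:
4^1 ≡ 4 (mod 23)
4^2 ≡ 16 (mod 23)
4^11 ≡ 1 (mod 23) ✓
The order of 4 is 11, so the subgroup it generates has 11 elements.
Index = |(Z/23Z)^×| / |⟨4⟩| = 22 / 11 = 2.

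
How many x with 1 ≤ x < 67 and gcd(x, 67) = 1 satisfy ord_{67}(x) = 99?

φ(67) = 67 − 1 = 66 = 2 · 3 · 11.
Since (Z/67Z)^× is cyclic of order 66, the number of elements of order d is φ(d) when d | 66 and 0 otherwise.
99 does not divide 66, so no element of (Z/67Z)^× has order 99.

0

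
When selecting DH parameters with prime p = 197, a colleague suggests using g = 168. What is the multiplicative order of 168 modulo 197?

98

The order of 168 must divide φ(197) = 197 − 1 = 196 = 2^2 · 7^2.
Divisors of 196: 1, 2, 4, 7, 14, 28, 49, 98, 196.
Evaluate successive powers at the divisors of 196:
168^1 ≡ 168 (mod 197)
168^2 ≡ 53 (mod 197)
168^4 ≡ 51 (mod 197)
168^7 ≡ 19 (mod 197)
168^14 ≡ 164 (mod 197)
168^28 ≡ 104 (mod 197)
168^49 ≡ 196 (mod 197)
168^98 ≡ 1 (mod 197) ✓
Therefore the multiplicative order of 168 modulo 197 is 98.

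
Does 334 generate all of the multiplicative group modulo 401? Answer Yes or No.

φ(401) = 401 − 1 = 400 = 2^4 · 5^2.
Test 334^(400/q) mod 401 for each prime factor q of 400:
334^200 ≡ 400 (mod 401)  [q = 2: ≢ 1 ✓]
334^80 ≡ 318 (mod 401)  [q = 5: ≢ 1 ✓]
All checks pass, so 334 has order 400 and is a primitive root modulo 401.

Yes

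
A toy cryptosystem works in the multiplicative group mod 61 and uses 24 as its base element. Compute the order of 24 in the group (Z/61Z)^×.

20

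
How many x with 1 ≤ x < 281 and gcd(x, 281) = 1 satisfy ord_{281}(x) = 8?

4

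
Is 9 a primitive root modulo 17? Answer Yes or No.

φ(17) = 17 − 1 = 16 = 2^4.
Test 9^(16/q) mod 17 for each prime factor q of 16:
9^8 ≡ 1 (mod 17)  [q = 2: ≡ 1 ✗]
The check at q = 2 fails, so 9 generates a proper subgroup.

No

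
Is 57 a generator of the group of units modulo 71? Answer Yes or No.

φ(71) = 71 − 1 = 70 = 2 · 5 · 7.
It suffices to check that the order of 57 is not a proper divisor of 70: compute 57^(70/q) for q ∈ {2, 5, 7}.
57^35 ≡ 1 (mod 71)  [q = 2: ≡ 1 ✗]
57^14 ≡ 5 (mod 71)  [q = 5: ≢ 1 ✓]
57^10 ≡ 1 (mod 71)  [q = 7: ≡ 1 ✗]
The check at q = 2 fails, so 57 generates a proper subgroup.

No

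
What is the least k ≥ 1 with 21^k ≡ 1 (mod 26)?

By Lagrange's theorem, ord_26(21) divides φ(26) = φ(2)·φ(13) = 1·12 = 12 = 2^2 · 3.
Divisors of 12: 1, 2, 3, 4, 6, 12.
Check 21^d mod 26 for each divisor in increasing order:
21^1 ≡ 21 (mod 26)
21^2 ≡ 25 (mod 26)
21^3 ≡ 5 (mod 26)
21^4 ≡ 1 (mod 26) ✓
So ord_26(21) = 4.

4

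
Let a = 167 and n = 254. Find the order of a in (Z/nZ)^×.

42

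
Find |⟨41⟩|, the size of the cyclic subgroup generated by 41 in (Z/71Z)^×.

The order of 41 must divide φ(71) = 71 − 1 = 70 = 2 · 5 · 7.
Divisors of 70: 1, 2, 5, 7, 10, 14, 35, 70.
Check 41^d mod 71 for each divisor in increasing order:
41^1 ≡ 41 (mod 71)
41^2 ≡ 48 (mod 71)
41^5 ≡ 34 (mod 71)
41^7 ≡ 70 (mod 71)
41^10 ≡ 20 (mod 71)
41^14 ≡ 1 (mod 71) ✓
So ord_71(41) = 14.

14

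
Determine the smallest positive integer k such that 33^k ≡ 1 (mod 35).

Since 33 ∈ (Z/35Z)^×, its order divides φ(35) = φ(5·7) = (5−1)·(7−1) = 4·6 = 24 = 2^3 · 3.
Divisors of 24: 1, 2, 3, 4, 6, 8, 12, 24.
Check 33^d mod 35 for each divisor in increasing order:
33^1 ≡ 33
33^2 ≡ 4
33^3 ≡ 27
33^4 ≡ 16
33^6 ≡ 29
33^8 ≡ 11
33^12 ≡ 1
So ord_35(33) = 12.

12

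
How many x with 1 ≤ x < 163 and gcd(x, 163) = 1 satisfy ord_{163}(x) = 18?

6

φ(163) = 163 − 1 = 162 = 2 · 3^4.
(Z/163Z)^× is cyclic (|G| = 162); a cyclic group of order m has exactly φ(d) elements of each order d | m, and none otherwise.
18 = 2 · 3^2 divides 162, and φ(18) = 6.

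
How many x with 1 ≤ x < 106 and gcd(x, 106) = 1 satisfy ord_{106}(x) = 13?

12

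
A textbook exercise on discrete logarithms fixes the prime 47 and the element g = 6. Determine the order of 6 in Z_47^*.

The order of 6 must divide φ(47) = 47 − 1 = 46 = 2 · 23.
Divisors of 46: 1, 2, 23, 46.
Check 6^d mod 47 for each divisor in increasing order:
6^1 ≡ 6
6^2 ≡ 36
6^23 ≡ 1
The smallest such exponent is 23, so the order of 6 is 23.

23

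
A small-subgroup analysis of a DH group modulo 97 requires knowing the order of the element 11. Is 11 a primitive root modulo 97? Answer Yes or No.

No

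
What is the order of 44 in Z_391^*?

176

By Lagrange's theorem, ord_391(44) divides φ(391) = φ(17·23) = (17−1)·(23−1) = 16·22 = 352 = 2^5 · 11.
Divisors of 352: 1, 2, 4, 8, 11, 16, 22, 32, 44, 88, 176, 352.
Compute 44^d (mod 391) for the divisors d until we hit 1:
44^1 ≡ 44
44^2 ≡ 372
44^4 ≡ 361
44^8 ≡ 118
44^11 ≡ 275
44^16 ≡ 239
44^22 ≡ 162
44^32 ≡ 35
44^44 ≡ 47
44^88 ≡ 254
44^176 ≡ 1
So ord_391(44) = 176.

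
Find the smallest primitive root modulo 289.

φ(289) = φ(17^2) = 17·(17−1) = 272 = 2^4 · 17.
g is a primitive root iff g^(272/q) ≢ 1 (mod 289) for each prime q ∈ {2, 17}.
g = 2: 2^136 ≡ 1 — hits 1, so not a primitive root.
g = 3: 3^136 ≡ 288; 3^16 ≡ 171 — none is 1, so 3 is a primitive root.
So 3 is the smallest generator of (Z/289Z)^×.

3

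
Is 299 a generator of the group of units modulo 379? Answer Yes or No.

Yes

φ(379) = 379 − 1 = 378 = 2 · 3^3 · 7.
An element g generates (Z/379Z)^× iff g^(378/q) ≢ 1 (mod 379) for each prime q ∈ {2, 3, 7}.
299^189 ≡ 378 (mod 379)  [q = 2: ≢ 1 ✓]
299^126 ≡ 327 (mod 379)  [q = 3: ≢ 1 ✓]
299^54 ≡ 125 (mod 379)  [q = 7: ≢ 1 ✓]
None equal 1, so ord_379(299) = 378: 299 is a primitive root.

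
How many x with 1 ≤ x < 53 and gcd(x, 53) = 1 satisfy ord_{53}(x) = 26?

12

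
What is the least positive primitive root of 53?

2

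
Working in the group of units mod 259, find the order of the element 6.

The order of 6 must divide φ(259) = φ(7·37) = (7−1)·(37−1) = 6·36 = 216 = 2^3 · 3^3.
Divisors of 216: 1, 2, 3, 4, 6, 8, 9, 12, 18, 24, 27, 36, 54, 72, 108, 216.
Evaluate successive powers at the divisors of 216:
6^1 ≡ 6 (mod 259)
6^2 ≡ 36 (mod 259)
6^3 ≡ 216 (mod 259)
6^4 ≡ 1 (mod 259) ✓
So ord_259(6) = 4.

4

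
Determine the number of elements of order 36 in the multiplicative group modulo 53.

φ(53) = 53 − 1 = 52 = 2^2 · 13.
In a cyclic group of order 52, there are φ(d) elements of order d for each divisor d of 52, and zero for non-divisors.
Here 52 is not a multiple of 36, so there are no elements of order 36.

0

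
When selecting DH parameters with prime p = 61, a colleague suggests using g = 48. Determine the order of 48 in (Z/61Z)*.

6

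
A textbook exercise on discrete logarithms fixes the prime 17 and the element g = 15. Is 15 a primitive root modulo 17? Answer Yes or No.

No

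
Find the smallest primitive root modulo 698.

φ(698) = φ(2)·φ(349) = 1·348 = 348 = 2^2 · 3 · 29.
Test candidates g = 2, 3, … against the prime factors q ∈ {2, 3, 29} of φ(698): g is a generator iff g^(348/q) ≢ 1 for every such q.
g = 2: gcd(2, 698) = 2 > 1, not a unit — skip.
g = 3: 3^174 ≡ 1 — hits 1, so not a primitive root.
g = 4: gcd(4, 698) = 2 > 1, not a unit — skip.
g = 5: 5^174 ≡ 1 — hits 1, so not a primitive root.
g = 6: gcd(6, 698) = 2 > 1, not a unit — skip.
g = 7: 7^174 ≡ 697; 7^116 ≡ 575; 7^12 ≡ 249 — none is 1, so 7 is a primitive root.
Hence the least primitive root of 698 is 7.

7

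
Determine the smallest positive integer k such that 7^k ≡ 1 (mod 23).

22

By Lagrange's theorem, ord_23(7) divides φ(23) = 23 − 1 = 22 = 2 · 11.
Divisors of 22: 1, 2, 11, 22.
Test each divisor d:
7^1 ≡ 7 (mod 23)
7^2 ≡ 3 (mod 23)
7^11 ≡ 22 (mod 23)
7^22 ≡ 1 (mod 23) ✓
The smallest such exponent is 22, so the order of 7 is 22.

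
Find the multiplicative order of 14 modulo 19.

Since 14 ∈ (Z/19Z)^×, its order divides φ(19) = 19 − 1 = 18 = 2 · 3^2.
Divisors of 18: 1, 2, 3, 6, 9, 18.
Evaluate successive powers at the divisors of 18:
14^1 ≡ 14 (mod 19)
14^2 ≡ 6 (mod 19)
14^3 ≡ 8 (mod 19)
14^6 ≡ 7 (mod 19)
14^9 ≡ 18 (mod 19)
14^18 ≡ 1 (mod 19) ✓
The smallest such exponent is 18, so the order of 14 is 18.

18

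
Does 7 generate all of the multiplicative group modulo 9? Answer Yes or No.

φ(9) = φ(3^2) = 3·(3−1) = 6 = 2 · 3.
7 is a primitive root mod 9 iff 7^(φ(9)/q) ≢ 1 for every prime q | φ(9), i.e. q ∈ {2, 3}.
7^3 ≡ 1 (mod 9)  [q = 2: ≡ 1 ✗]
7^2 ≡ 4 (mod 9)  [q = 3: ≢ 1 ✓]
Since 7^3 ≡ 1, the order of 7 divides 3 < 6, so 7 is not a primitive root.

No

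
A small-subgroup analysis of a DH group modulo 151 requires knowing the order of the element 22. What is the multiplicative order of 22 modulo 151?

75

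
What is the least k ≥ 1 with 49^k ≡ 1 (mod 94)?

ord(49) | φ(94) = φ(2)·φ(47) = 1·46 = 46 = 2 · 23.
Divisors of 46: 1, 2, 23, 46.
Evaluate successive powers at the divisors of 46:
49^1 ≡ 49 (mod 94)
49^2 ≡ 51 (mod 94)
49^23 ≡ 1 (mod 94) ✓
Hence ord(49) = 23.

23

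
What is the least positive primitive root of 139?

2

φ(139) = 139 − 1 = 138 = 2 · 3 · 23.
g is a primitive root iff g^(138/q) ≢ 1 (mod 139) for each prime q ∈ {2, 3, 23}.
g = 2: 2^69 ≡ 138; 2^46 ≡ 96; 2^6 ≡ 64 — none is 1, so 2 is a primitive root.
Hence the least primitive root of 139 is 2.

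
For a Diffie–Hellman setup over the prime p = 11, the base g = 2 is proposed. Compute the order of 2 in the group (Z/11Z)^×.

10

The order of 2 must divide φ(11) = 11 − 1 = 10 = 2 · 5.
Divisors of 10: 1, 2, 5, 10.
Evaluate successive powers at the divisors of 10:
2^1 ≡ 2 (mod 11)
2^2 ≡ 4 (mod 11)
2^5 ≡ 10 (mod 11)
2^10 ≡ 1 (mod 11) ✓
Therefore the multiplicative order of 2 modulo 11 is 10.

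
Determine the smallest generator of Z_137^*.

φ(137) = 137 − 1 = 136 = 2^3 · 17.
g is a primitive root iff g^(136/q) ≢ 1 (mod 137) for each prime q ∈ {2, 17}.
g = 2: 2^68 ≡ 1 — hits 1, so not a primitive root.
g = 3: 3^68 ≡ 136; 3^8 ≡ 122 — none is 1, so 3 is a primitive root.
Hence the least primitive root of 137 is 3.

3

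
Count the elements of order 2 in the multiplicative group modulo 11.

φ(11) = 11 − 1 = 10 = 2 · 5.
In a cyclic group of order 10, there are φ(d) elements of order d for each divisor d of 10, and zero for non-divisors.
2 | 10, and φ(2) = 2 − 1 = 1.

1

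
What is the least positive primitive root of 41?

6

φ(41) = 41 − 1 = 40 = 2^3 · 5.
g is a primitive root iff g^(40/q) ≢ 1 (mod 41) for each prime q ∈ {2, 5}.
g = 2: 2^20 ≡ 1 — hits 1, so not a primitive root.
g = 3: 3^20 ≡ 40; 3^8 ≡ 1 — hits 1, so not a primitive root.
g = 4: 4^20 ≡ 1 — hits 1, so not a primitive root.
g = 5: 5^20 ≡ 1 — hits 1, so not a primitive root.
g = 6: 6^20 ≡ 40; 6^8 ≡ 10 — none is 1, so 6 is a primitive root.
Hence the least primitive root of 41 is 6.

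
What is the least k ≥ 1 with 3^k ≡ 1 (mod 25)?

20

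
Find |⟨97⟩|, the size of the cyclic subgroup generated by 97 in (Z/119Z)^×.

ord(97) | φ(119) = φ(7·17) = (7−1)·(17−1) = 6·16 = 96 = 2^5 · 3.
Divisors of 96: 1, 2, 3, 4, 6, 8, 12, 16, 24, 32, 48, 96.
Test each divisor d:
97^1 ≡ 97 (mod 119)
97^2 ≡ 8 (mod 119)
97^3 ≡ 62 (mod 119)
97^4 ≡ 64 (mod 119)
97^6 ≡ 36 (mod 119)
97^8 ≡ 50 (mod 119)
97^12 ≡ 106 (mod 119)
97^16 ≡ 1 (mod 119) ✓
So ord_119(97) = 16.

16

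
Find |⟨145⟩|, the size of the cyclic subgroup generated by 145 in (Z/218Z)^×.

Since 145 ∈ (Z/218Z)^×, its order divides φ(218) = φ(2)·φ(109) = 1·108 = 108 = 2^2 · 3^3.
Divisors of 108: 1, 2, 3, 4, 6, 9, 12, 18, 27, 36, 54, 108.
Test each divisor d:
145^1 ≡ 145 (mod 218)
145^2 ≡ 97 (mod 218)
145^3 ≡ 113 (mod 218)
145^4 ≡ 35 (mod 218)
145^6 ≡ 125 (mod 218)
145^9 ≡ 173 (mod 218)
145^12 ≡ 147 (mod 218)
145^18 ≡ 63 (mod 218)
145^27 ≡ 217 (mod 218)
145^36 ≡ 45 (mod 218)
145^54 ≡ 1 (mod 218) ✓
Therefore the multiplicative order of 145 modulo 218 is 54.

54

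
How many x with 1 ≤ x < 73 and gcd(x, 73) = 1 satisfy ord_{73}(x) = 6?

2

φ(73) = 73 − 1 = 72 = 2^3 · 3^2.
(Z/73Z)^× is cyclic (|G| = 72); a cyclic group of order m has exactly φ(d) elements of each order d | m, and none otherwise.
6 = 2 · 3 divides 72, and φ(6) = 2.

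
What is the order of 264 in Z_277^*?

The order of 264 must divide φ(277) = 277 − 1 = 276 = 2^2 · 3 · 23.
Divisors of 276: 1, 2, 3, 4, 6, 12, 23, 46, 69, 92, 138, 276.
Check 264^d mod 277 for each divisor in increasing order:
264^1 ≡ 264
264^2 ≡ 169
264^3 ≡ 19
264^4 ≡ 30
264^6 ≡ 84
264^12 ≡ 131
264^23 ≡ 1
The smallest such exponent is 23, so the order of 264 is 23.

23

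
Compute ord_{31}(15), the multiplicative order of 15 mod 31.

10

ord(15) | φ(31) = 31 − 1 = 30 = 2 · 3 · 5.
Divisors of 30: 1, 2, 3, 5, 6, 10, 15, 30.
Check 15^d mod 31 for each divisor in increasing order:
15^1 ≡ 15
15^2 ≡ 8
15^3 ≡ 27
15^5 ≡ 30
15^6 ≡ 16
15^10 ≡ 1
The smallest such exponent is 10, so the order of 15 is 10.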